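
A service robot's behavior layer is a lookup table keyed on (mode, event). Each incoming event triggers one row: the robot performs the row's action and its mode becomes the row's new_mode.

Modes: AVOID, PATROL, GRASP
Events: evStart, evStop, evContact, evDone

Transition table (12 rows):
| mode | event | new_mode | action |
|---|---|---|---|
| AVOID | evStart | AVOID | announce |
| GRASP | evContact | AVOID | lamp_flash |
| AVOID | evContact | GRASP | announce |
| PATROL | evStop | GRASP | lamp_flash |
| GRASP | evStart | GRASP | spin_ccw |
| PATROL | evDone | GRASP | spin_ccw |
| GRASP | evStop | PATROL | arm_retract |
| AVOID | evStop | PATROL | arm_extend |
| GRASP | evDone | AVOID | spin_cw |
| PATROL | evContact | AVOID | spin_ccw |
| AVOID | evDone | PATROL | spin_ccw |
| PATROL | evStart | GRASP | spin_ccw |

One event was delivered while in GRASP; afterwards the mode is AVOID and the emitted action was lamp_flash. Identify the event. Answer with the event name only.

evContact

try evStart: (GRASP, evStart) → (GRASP, spin_ccw)
try evStop: (GRASP, evStop) → (PATROL, arm_retract)
try evContact: (GRASP, evContact) → (AVOID, lamp_flash)  ← matches
try evDone: (GRASP, evDone) → (AVOID, spin_cw)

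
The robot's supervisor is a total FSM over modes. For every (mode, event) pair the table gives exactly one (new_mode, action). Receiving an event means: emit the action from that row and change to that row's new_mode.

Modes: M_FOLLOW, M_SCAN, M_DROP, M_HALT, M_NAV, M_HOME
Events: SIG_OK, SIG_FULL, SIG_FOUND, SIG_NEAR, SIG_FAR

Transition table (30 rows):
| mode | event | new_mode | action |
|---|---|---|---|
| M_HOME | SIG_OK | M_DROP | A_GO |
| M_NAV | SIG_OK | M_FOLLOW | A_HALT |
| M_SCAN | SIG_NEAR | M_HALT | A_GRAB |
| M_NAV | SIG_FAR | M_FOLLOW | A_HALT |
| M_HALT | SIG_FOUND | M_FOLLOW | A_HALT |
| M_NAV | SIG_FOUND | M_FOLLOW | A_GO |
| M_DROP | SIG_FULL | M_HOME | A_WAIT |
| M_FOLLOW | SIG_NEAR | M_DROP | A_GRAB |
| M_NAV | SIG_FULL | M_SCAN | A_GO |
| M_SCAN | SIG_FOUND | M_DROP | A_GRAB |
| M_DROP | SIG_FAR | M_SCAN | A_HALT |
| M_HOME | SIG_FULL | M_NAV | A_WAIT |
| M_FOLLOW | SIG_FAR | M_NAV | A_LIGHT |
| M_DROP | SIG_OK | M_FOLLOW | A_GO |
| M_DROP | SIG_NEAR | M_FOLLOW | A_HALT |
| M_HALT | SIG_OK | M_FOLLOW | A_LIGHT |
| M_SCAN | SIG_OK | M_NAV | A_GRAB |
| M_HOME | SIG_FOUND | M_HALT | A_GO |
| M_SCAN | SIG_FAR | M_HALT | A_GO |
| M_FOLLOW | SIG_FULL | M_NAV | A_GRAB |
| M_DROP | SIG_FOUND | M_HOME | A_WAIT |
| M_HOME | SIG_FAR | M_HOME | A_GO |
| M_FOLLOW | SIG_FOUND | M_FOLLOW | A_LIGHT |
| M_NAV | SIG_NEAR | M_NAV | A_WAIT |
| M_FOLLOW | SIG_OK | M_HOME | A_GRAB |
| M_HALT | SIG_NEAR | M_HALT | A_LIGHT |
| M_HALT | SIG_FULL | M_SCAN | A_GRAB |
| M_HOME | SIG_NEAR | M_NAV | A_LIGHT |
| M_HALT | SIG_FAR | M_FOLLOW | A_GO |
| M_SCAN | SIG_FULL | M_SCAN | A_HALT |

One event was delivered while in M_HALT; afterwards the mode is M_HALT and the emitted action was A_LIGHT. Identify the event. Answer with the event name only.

try SIG_OK: (M_HALT, SIG_OK) → (M_FOLLOW, A_LIGHT)
try SIG_FULL: (M_HALT, SIG_FULL) → (M_SCAN, A_GRAB)
try SIG_FOUND: (M_HALT, SIG_FOUND) → (M_FOLLOW, A_HALT)
try SIG_NEAR: (M_HALT, SIG_NEAR) → (M_HALT, A_LIGHT)  ← matches
try SIG_FAR: (M_HALT, SIG_FAR) → (M_FOLLOW, A_GO)

SIG_NEAR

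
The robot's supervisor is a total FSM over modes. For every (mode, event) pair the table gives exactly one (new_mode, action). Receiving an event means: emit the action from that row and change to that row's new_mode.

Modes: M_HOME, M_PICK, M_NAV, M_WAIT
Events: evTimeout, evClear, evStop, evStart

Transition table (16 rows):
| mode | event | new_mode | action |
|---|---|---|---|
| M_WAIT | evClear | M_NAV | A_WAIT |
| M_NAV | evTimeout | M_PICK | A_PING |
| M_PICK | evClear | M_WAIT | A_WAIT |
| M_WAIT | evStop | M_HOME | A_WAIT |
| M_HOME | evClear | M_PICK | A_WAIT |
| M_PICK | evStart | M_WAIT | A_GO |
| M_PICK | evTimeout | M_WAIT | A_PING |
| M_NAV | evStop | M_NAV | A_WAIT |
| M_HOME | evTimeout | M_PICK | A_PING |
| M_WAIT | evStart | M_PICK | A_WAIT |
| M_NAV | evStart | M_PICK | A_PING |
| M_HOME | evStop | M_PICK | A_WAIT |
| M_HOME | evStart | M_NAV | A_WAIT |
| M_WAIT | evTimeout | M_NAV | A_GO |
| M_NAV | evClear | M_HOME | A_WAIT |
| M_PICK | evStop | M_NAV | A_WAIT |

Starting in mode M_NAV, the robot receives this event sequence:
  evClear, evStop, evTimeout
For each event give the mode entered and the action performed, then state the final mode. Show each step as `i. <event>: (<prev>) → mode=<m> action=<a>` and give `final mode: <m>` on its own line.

1. evClear: (M_NAV) → mode=M_HOME action=A_WAIT
2. evStop: (M_HOME) → mode=M_PICK action=A_WAIT
3. evTimeout: (M_PICK) → mode=M_WAIT action=A_PING

final mode: M_WAIT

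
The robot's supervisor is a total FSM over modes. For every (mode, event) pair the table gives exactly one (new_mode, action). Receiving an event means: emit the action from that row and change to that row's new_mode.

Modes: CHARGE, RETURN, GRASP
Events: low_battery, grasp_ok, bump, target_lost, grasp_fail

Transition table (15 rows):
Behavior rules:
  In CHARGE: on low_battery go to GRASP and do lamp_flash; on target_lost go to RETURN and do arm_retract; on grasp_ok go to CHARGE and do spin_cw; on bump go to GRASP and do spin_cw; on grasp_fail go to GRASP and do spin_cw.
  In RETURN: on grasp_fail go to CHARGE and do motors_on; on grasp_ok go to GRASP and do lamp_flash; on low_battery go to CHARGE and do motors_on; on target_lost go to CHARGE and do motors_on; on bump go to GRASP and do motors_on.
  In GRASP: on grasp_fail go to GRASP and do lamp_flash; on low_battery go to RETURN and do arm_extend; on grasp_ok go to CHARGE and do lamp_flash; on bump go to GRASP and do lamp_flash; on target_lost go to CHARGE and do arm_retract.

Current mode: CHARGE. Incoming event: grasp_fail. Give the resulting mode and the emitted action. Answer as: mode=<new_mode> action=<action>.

current mode = CHARGE; filter table to that mode:
  (CHARGE, low_battery) → (GRASP, lamp_flash)
  (CHARGE, target_lost) → (RETURN, arm_retract)
  (CHARGE, grasp_ok) → (CHARGE, spin_cw)
  (CHARGE, bump) → (GRASP, spin_cw)
  (CHARGE, grasp_fail) → (GRASP, spin_cw)  ← event matches
event = grasp_fail selects (GRASP, spin_cw)

mode=GRASP action=spin_cw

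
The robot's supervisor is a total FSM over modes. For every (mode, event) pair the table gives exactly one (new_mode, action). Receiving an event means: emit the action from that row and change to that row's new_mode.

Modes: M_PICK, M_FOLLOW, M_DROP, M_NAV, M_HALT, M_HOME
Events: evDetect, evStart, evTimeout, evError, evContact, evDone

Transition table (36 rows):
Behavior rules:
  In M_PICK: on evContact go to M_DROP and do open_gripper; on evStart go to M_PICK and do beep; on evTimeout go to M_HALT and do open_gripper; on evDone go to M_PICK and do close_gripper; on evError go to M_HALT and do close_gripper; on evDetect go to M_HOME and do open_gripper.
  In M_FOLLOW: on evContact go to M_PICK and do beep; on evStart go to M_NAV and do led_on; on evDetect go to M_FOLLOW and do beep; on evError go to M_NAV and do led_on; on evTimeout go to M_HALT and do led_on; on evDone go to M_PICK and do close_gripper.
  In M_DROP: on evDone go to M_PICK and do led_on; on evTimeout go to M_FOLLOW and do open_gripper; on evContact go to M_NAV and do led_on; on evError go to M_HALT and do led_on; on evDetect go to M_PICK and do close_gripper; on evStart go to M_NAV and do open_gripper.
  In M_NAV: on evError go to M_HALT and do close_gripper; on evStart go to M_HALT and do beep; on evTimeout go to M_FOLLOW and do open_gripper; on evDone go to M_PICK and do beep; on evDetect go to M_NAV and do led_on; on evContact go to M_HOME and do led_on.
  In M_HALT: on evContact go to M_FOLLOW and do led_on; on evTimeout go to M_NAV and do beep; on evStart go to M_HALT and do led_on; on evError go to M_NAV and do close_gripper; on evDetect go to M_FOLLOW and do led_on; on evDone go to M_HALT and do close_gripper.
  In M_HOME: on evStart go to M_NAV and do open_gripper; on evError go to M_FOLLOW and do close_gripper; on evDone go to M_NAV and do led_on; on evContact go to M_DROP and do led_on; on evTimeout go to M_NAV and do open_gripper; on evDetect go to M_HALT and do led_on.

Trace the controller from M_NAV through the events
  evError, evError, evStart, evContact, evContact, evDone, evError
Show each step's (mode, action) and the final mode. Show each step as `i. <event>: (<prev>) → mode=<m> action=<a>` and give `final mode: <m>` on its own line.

final mode: M_HALT

1. evError: (M_NAV) → mode=M_HALT action=close_gripper
2. evError: (M_HALT) → mode=M_NAV action=close_gripper
3. evStart: (M_NAV) → mode=M_HALT action=beep
4. evContact: (M_HALT) → mode=M_FOLLOW action=led_on
5. evContact: (M_FOLLOW) → mode=M_PICK action=beep
6. evDone: (M_PICK) → mode=M_PICK action=close_gripper
7. evError: (M_PICK) → mode=M_HALT action=close_gripper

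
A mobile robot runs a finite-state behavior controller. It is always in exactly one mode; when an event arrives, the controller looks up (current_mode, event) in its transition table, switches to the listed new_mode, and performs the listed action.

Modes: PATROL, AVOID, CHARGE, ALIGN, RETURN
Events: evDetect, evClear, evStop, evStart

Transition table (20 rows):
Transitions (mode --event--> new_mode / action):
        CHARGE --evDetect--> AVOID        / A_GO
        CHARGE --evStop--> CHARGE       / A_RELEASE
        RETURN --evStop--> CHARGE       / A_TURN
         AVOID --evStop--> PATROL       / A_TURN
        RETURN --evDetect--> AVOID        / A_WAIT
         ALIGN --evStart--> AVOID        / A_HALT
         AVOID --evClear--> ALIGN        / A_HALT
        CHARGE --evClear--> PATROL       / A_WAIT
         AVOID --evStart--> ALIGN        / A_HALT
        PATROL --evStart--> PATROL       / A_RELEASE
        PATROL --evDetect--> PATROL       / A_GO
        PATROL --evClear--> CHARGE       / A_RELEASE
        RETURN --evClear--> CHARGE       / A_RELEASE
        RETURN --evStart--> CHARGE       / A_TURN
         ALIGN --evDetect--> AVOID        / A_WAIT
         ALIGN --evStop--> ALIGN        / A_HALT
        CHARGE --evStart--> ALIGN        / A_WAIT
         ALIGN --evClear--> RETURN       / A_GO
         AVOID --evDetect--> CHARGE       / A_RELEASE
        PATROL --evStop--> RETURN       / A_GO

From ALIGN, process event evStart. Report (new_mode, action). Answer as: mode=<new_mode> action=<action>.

current mode = ALIGN; filter table to that mode:
  (ALIGN, evStart) → (AVOID, A_HALT)  ← event matches
  (ALIGN, evDetect) → (AVOID, A_WAIT)
  (ALIGN, evStop) → (ALIGN, A_HALT)
  (ALIGN, evClear) → (RETURN, A_GO)
event = evStart selects (AVOID, A_HALT)

mode=AVOID action=A_HALT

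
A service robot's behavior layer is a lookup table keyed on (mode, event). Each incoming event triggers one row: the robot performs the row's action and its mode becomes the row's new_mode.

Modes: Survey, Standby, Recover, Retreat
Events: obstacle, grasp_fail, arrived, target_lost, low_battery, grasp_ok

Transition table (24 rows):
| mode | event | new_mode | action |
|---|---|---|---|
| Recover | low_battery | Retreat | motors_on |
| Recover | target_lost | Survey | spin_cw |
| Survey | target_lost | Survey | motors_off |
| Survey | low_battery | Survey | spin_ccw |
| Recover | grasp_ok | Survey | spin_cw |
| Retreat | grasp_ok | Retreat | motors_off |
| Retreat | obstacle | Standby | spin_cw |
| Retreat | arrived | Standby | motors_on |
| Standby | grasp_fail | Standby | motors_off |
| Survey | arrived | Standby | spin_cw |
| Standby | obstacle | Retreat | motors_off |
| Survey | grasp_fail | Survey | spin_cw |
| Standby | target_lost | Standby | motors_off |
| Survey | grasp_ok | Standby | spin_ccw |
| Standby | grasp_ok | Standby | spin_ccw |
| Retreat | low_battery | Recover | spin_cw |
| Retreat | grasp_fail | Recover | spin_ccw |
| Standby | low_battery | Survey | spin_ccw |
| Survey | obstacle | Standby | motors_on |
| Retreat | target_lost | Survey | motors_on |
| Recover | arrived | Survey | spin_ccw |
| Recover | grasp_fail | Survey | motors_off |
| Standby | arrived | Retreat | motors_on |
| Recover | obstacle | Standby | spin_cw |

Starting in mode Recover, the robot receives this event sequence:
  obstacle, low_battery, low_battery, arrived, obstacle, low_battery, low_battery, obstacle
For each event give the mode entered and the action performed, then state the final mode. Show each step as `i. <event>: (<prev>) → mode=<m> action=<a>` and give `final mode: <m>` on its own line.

1. obstacle: (Recover) → mode=Standby action=spin_cw
2. low_battery: (Standby) → mode=Survey action=spin_ccw
3. low_battery: (Survey) → mode=Survey action=spin_ccw
4. arrived: (Survey) → mode=Standby action=spin_cw
5. obstacle: (Standby) → mode=Retreat action=motors_off
6. low_battery: (Retreat) → mode=Recover action=spin_cw
7. low_battery: (Recover) → mode=Retreat action=motors_on
8. obstacle: (Retreat) → mode=Standby action=spin_cw

final mode: Standby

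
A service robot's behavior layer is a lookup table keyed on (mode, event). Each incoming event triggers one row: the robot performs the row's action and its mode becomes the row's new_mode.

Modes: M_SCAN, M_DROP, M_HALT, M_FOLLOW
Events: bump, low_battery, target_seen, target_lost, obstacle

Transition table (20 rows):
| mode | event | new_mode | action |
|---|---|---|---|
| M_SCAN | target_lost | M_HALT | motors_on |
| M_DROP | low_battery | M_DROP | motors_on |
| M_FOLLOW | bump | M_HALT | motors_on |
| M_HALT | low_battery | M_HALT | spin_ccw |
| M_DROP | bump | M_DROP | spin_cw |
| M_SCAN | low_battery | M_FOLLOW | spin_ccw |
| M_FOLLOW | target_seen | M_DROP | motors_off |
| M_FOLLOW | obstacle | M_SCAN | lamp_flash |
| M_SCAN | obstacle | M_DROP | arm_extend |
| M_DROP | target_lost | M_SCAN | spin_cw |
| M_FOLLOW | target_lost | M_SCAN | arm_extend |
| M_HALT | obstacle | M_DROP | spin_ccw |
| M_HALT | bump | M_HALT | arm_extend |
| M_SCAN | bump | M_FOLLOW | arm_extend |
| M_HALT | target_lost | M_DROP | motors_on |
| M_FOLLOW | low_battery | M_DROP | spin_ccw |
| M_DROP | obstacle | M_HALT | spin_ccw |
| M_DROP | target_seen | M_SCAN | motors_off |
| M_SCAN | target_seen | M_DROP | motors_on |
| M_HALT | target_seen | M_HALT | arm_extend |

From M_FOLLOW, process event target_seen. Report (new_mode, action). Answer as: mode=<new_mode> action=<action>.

current mode = M_FOLLOW; filter table to that mode:
  (M_FOLLOW, bump) → (M_HALT, motors_on)
  (M_FOLLOW, target_seen) → (M_DROP, motors_off)  ← event matches
  (M_FOLLOW, obstacle) → (M_SCAN, lamp_flash)
  (M_FOLLOW, target_lost) → (M_SCAN, arm_extend)
  (M_FOLLOW, low_battery) → (M_DROP, spin_ccw)
event = target_seen selects (M_DROP, motors_off)

mode=M_DROP action=motors_off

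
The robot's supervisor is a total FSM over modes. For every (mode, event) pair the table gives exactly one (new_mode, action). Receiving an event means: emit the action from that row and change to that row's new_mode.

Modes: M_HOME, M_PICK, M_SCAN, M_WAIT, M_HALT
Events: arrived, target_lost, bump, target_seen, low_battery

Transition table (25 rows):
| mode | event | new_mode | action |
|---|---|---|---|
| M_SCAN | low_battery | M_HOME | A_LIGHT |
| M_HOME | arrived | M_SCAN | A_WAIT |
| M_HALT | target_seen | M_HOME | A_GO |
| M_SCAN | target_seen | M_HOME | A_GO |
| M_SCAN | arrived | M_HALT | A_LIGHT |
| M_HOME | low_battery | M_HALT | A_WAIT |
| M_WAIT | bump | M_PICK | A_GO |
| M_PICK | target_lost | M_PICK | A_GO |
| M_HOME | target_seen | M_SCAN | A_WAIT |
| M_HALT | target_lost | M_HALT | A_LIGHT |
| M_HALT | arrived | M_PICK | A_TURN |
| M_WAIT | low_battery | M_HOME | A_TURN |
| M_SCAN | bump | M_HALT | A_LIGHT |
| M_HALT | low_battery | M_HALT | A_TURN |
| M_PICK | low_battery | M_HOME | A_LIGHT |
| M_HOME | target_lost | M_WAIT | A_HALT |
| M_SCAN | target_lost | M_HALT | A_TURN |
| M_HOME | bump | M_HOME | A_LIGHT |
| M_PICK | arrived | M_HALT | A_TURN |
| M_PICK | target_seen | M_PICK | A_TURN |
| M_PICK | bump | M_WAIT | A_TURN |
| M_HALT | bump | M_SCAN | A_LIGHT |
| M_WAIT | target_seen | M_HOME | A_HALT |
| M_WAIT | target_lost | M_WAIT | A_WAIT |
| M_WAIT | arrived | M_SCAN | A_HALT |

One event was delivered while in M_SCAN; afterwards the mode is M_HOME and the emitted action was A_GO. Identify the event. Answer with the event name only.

target_seen

try arrived: (M_SCAN, arrived) → (M_HALT, A_LIGHT)
try target_lost: (M_SCAN, target_lost) → (M_HALT, A_TURN)
try bump: (M_SCAN, bump) → (M_HALT, A_LIGHT)
try target_seen: (M_SCAN, target_seen) → (M_HOME, A_GO)  ← matches
try low_battery: (M_SCAN, low_battery) → (M_HOME, A_LIGHT)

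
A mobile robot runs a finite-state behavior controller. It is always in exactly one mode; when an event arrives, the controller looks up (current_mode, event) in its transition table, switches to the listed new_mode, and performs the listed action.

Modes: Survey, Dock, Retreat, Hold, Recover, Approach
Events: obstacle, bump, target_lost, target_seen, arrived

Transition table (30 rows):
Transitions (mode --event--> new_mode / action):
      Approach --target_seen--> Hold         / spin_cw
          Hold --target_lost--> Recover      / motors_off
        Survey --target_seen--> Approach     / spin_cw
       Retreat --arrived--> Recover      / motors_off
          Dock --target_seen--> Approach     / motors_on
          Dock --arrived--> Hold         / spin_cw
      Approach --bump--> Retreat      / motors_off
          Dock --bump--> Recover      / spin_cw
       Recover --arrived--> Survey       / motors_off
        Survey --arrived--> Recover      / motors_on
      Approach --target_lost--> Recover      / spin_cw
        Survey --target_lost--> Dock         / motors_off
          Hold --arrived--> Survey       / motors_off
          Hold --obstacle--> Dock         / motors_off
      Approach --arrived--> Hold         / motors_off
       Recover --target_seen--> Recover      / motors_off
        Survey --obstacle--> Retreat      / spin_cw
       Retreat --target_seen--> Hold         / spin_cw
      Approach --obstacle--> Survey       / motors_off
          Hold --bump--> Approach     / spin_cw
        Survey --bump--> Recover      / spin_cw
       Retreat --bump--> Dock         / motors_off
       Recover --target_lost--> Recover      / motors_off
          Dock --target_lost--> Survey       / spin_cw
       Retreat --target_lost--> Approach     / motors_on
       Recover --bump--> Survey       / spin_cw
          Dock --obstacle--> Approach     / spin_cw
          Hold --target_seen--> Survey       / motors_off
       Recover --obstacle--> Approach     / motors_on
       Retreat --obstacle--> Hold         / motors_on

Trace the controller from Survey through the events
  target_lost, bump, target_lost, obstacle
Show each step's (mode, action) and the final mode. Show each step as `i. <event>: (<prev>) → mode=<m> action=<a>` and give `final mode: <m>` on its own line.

1. target_lost: (Survey) → mode=Dock action=motors_off
2. bump: (Dock) → mode=Recover action=spin_cw
3. target_lost: (Recover) → mode=Recover action=motors_off
4. obstacle: (Recover) → mode=Approach action=motors_on

final mode: Approach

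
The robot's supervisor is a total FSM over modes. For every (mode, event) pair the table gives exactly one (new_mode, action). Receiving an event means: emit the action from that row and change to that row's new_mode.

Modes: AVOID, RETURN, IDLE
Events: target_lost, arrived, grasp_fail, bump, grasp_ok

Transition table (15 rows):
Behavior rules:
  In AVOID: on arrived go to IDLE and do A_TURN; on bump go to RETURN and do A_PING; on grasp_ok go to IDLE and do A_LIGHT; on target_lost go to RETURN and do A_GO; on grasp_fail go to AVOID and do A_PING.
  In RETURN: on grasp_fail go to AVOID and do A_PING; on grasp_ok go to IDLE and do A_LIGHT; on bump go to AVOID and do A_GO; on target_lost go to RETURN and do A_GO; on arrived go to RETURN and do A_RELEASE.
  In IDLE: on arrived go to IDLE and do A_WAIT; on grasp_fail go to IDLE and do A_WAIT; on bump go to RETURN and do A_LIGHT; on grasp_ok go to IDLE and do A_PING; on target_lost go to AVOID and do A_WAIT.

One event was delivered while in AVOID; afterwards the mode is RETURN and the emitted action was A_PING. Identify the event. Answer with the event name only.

try target_lost: (AVOID, target_lost) → (RETURN, A_GO)
try arrived: (AVOID, arrived) → (IDLE, A_TURN)
try grasp_fail: (AVOID, grasp_fail) → (AVOID, A_PING)
try bump: (AVOID, bump) → (RETURN, A_PING)  ← matches
try grasp_ok: (AVOID, grasp_ok) → (IDLE, A_LIGHT)

bump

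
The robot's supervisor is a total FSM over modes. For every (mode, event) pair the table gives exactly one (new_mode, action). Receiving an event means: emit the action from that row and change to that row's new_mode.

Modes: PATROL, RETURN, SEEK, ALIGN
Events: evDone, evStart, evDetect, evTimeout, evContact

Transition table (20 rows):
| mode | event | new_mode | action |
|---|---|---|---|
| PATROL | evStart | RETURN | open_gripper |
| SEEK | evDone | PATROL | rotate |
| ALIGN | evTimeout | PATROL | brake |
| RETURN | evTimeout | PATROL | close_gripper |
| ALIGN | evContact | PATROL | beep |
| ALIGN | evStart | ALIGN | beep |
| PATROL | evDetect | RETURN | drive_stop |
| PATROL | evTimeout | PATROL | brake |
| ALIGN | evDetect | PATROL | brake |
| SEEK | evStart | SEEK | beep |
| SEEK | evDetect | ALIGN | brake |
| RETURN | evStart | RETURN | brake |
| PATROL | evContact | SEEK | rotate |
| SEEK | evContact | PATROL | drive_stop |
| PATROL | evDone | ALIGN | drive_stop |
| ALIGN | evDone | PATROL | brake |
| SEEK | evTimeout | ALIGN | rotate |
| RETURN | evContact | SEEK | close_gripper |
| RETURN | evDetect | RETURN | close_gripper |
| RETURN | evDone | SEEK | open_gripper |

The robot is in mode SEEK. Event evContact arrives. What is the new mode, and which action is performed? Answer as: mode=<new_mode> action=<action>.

current mode = SEEK; filter table to that mode:
  (SEEK, evDone) → (PATROL, rotate)
  (SEEK, evStart) → (SEEK, beep)
  (SEEK, evDetect) → (ALIGN, brake)
  (SEEK, evContact) → (PATROL, drive_stop)  ← event matches
  (SEEK, evTimeout) → (ALIGN, rotate)
event = evContact selects (PATROL, drive_stop)

mode=PATROL action=drive_stop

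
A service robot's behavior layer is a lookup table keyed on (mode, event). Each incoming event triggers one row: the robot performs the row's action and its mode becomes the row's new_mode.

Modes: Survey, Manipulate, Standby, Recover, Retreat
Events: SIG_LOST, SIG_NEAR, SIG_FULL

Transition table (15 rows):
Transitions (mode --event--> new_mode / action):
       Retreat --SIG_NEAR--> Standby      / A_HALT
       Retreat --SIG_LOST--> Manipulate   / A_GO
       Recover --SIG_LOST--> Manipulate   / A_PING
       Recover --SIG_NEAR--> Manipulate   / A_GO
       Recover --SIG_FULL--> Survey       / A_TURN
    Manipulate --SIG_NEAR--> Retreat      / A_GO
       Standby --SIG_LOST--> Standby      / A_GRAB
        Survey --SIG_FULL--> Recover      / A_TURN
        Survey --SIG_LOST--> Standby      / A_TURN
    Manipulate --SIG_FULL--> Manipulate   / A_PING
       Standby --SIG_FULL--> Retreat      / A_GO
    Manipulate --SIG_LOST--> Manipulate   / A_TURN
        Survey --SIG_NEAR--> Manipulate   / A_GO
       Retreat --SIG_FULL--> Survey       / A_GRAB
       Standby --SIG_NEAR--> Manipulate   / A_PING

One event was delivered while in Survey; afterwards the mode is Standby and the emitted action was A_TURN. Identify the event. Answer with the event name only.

SIG_LOST

try SIG_LOST: (Survey, SIG_LOST) → (Standby, A_TURN)  ← matches
try SIG_NEAR: (Survey, SIG_NEAR) → (Manipulate, A_GO)
try SIG_FULL: (Survey, SIG_FULL) → (Recover, A_TURN)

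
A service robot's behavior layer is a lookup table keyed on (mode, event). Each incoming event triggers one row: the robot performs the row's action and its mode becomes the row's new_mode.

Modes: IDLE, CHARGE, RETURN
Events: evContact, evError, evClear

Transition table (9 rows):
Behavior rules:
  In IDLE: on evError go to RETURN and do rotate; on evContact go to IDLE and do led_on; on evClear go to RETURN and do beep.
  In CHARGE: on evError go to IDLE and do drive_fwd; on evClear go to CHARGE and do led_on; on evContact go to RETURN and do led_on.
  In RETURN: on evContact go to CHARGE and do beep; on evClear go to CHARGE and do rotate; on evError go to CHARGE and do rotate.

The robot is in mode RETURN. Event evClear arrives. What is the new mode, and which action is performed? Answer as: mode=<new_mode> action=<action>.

mode=CHARGE action=rotate

current mode = RETURN; filter table to that mode:
  (RETURN, evContact) → (CHARGE, beep)
  (RETURN, evClear) → (CHARGE, rotate)  ← event matches
  (RETURN, evError) → (CHARGE, rotate)
event = evClear selects (CHARGE, rotate)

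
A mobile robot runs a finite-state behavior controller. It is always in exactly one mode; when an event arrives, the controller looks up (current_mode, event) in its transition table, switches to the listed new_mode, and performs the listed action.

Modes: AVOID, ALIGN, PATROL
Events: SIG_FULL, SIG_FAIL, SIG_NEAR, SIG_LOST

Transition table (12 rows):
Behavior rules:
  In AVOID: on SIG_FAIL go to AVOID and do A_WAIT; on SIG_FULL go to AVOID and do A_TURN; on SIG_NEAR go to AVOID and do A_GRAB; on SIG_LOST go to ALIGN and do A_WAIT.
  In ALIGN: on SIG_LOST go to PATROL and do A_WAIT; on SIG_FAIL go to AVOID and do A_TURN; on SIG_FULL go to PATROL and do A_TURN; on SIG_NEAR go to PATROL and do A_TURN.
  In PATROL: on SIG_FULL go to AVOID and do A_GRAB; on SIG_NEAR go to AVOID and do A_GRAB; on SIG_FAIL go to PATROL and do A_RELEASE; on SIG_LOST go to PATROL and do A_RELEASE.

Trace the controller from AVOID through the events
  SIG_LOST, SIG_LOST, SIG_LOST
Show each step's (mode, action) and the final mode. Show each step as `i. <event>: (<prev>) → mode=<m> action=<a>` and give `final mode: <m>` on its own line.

1. SIG_LOST: (AVOID) → mode=ALIGN action=A_WAIT
2. SIG_LOST: (ALIGN) → mode=PATROL action=A_WAIT
3. SIG_LOST: (PATROL) → mode=PATROL action=A_RELEASE

final mode: PATROL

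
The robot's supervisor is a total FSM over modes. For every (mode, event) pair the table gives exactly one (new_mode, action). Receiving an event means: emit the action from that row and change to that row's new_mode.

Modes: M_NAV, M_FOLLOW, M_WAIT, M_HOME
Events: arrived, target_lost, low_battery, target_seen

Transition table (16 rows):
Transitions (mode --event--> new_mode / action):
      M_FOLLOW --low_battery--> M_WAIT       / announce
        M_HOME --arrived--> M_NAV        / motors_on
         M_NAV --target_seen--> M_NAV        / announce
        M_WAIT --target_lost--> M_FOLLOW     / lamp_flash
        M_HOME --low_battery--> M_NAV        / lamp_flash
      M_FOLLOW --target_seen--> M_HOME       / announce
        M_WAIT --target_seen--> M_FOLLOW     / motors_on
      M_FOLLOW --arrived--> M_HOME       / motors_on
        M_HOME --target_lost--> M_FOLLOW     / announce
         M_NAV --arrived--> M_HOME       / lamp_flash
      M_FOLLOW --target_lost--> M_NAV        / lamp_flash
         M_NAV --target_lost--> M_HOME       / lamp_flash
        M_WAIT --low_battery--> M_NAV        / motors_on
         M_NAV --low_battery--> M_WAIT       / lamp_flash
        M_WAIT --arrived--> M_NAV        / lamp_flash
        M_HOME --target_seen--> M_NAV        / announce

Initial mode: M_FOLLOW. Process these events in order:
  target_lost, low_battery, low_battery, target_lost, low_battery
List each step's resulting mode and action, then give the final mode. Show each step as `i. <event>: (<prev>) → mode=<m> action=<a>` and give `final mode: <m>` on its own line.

1. target_lost: (M_FOLLOW) → mode=M_NAV action=lamp_flash
2. low_battery: (M_NAV) → mode=M_WAIT action=lamp_flash
3. low_battery: (M_WAIT) → mode=M_NAV action=motors_on
4. target_lost: (M_NAV) → mode=M_HOME action=lamp_flash
5. low_battery: (M_HOME) → mode=M_NAV action=lamp_flash

final mode: M_NAV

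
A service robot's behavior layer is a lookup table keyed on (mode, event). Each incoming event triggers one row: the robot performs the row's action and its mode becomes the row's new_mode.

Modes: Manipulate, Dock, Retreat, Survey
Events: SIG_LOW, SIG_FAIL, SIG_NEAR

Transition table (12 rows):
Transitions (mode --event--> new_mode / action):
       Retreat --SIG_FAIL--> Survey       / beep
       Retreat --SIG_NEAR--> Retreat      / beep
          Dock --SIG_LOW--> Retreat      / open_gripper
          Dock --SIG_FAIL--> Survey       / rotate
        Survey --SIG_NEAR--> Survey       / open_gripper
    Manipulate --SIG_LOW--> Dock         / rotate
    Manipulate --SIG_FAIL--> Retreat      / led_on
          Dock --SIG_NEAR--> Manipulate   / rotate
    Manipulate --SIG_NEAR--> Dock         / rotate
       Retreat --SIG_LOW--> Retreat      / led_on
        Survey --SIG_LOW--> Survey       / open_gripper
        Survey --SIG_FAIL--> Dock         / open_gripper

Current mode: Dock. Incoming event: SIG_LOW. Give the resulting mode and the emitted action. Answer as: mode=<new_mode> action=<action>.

mode=Retreat action=open_gripper

current mode = Dock; filter table to that mode:
  (Dock, SIG_LOW) → (Retreat, open_gripper)  ← event matches
  (Dock, SIG_FAIL) → (Survey, rotate)
  (Dock, SIG_NEAR) → (Manipulate, rotate)
event = SIG_LOW selects (Retreat, open_gripper)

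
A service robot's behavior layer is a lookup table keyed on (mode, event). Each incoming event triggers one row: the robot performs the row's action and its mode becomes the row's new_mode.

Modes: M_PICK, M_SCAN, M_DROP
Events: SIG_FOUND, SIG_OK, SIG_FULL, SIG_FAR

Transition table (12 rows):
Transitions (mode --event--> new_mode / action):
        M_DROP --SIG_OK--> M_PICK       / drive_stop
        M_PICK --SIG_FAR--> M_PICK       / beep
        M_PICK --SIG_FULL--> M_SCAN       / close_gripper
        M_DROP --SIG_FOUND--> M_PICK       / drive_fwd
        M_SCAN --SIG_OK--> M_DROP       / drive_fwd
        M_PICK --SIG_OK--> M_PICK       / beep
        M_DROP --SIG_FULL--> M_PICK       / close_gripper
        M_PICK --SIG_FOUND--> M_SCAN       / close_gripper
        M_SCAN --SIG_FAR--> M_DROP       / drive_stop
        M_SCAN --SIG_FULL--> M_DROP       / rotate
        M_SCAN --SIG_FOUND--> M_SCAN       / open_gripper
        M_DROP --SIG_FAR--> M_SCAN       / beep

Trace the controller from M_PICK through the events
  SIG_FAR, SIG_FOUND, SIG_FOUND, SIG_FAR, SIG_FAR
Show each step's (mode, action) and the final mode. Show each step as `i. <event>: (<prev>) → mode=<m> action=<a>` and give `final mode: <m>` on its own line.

final mode: M_SCAN

1. SIG_FAR: (M_PICK) → mode=M_PICK action=beep
2. SIG_FOUND: (M_PICK) → mode=M_SCAN action=close_gripper
3. SIG_FOUND: (M_SCAN) → mode=M_SCAN action=open_gripper
4. SIG_FAR: (M_SCAN) → mode=M_DROP action=drive_stop
5. SIG_FAR: (M_DROP) → mode=M_SCAN action=beep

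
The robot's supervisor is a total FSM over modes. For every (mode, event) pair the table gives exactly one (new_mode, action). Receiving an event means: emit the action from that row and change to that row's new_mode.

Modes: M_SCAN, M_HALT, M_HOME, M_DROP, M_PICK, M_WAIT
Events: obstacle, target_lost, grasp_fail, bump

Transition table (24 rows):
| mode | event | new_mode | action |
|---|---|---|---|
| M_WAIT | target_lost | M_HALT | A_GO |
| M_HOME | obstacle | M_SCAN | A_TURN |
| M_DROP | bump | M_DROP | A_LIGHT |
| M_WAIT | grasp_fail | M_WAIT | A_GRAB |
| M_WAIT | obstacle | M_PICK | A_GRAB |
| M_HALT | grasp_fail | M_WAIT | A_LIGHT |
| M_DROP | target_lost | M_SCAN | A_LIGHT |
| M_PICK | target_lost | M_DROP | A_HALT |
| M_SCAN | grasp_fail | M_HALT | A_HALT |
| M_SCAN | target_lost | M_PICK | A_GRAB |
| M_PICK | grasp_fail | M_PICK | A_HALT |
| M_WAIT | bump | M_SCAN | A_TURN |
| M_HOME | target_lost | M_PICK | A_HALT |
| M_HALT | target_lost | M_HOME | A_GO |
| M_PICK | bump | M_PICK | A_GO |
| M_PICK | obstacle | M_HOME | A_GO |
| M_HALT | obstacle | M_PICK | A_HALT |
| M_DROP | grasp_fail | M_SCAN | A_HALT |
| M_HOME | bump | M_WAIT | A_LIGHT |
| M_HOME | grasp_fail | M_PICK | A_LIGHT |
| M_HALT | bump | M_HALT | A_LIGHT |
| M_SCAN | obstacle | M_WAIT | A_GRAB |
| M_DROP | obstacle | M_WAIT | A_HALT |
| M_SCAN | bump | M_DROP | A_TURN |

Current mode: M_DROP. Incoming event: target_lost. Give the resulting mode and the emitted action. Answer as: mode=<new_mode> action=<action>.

mode=M_SCAN action=A_LIGHT

current mode = M_DROP; filter table to that mode:
  (M_DROP, bump) → (M_DROP, A_LIGHT)
  (M_DROP, target_lost) → (M_SCAN, A_LIGHT)  ← event matches
  (M_DROP, grasp_fail) → (M_SCAN, A_HALT)
  (M_DROP, obstacle) → (M_WAIT, A_HALT)
event = target_lost selects (M_SCAN, A_LIGHT)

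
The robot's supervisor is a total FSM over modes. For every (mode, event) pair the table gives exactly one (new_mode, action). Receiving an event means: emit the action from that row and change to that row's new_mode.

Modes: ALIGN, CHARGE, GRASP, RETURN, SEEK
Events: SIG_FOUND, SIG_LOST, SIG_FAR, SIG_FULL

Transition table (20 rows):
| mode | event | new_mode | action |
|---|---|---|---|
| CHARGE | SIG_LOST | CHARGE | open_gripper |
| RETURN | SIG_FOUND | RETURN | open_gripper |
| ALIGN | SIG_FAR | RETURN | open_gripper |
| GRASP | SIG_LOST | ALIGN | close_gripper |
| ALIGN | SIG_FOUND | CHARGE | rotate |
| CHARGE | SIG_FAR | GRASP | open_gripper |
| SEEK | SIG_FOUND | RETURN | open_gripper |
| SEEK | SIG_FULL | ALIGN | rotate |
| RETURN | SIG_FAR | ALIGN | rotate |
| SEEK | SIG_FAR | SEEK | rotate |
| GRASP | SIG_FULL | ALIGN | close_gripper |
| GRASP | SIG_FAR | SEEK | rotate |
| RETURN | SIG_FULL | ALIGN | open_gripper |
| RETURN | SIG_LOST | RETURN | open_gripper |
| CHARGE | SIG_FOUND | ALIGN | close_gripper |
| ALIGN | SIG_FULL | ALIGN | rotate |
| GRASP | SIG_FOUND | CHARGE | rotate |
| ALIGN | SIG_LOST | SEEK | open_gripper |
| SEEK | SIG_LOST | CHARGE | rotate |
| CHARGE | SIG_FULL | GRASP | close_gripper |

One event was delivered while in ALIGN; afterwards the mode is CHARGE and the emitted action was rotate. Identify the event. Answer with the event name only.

SIG_FOUND

try SIG_FOUND: (ALIGN, SIG_FOUND) → (CHARGE, rotate)  ← matches
try SIG_LOST: (ALIGN, SIG_LOST) → (SEEK, open_gripper)
try SIG_FAR: (ALIGN, SIG_FAR) → (RETURN, open_gripper)
try SIG_FULL: (ALIGN, SIG_FULL) → (ALIGN, rotate)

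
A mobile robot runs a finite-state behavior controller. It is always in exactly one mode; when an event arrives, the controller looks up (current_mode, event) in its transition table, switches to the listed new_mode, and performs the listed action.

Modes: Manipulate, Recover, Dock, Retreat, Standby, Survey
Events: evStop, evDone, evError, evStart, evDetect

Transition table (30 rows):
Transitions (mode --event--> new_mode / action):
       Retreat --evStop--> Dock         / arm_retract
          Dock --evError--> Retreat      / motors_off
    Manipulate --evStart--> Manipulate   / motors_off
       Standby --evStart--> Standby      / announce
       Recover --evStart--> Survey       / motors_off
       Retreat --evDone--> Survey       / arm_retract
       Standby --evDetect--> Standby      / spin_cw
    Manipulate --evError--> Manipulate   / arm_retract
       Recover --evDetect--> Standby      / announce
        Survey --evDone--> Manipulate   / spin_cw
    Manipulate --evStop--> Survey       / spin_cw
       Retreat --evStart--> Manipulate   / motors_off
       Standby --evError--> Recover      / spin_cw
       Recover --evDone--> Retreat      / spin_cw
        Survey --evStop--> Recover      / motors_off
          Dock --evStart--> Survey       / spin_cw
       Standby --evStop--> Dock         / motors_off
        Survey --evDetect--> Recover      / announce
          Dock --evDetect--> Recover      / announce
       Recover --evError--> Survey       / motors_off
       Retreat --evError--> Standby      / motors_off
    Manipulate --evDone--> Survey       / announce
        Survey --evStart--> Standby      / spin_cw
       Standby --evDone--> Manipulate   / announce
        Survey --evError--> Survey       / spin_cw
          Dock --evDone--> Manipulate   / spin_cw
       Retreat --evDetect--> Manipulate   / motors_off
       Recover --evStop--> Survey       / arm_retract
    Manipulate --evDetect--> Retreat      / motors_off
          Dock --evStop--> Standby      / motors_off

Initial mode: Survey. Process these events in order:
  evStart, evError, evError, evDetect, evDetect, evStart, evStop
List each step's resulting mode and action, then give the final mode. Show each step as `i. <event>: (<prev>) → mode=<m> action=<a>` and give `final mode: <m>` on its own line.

1. evStart: (Survey) → mode=Standby action=spin_cw
2. evError: (Standby) → mode=Recover action=spin_cw
3. evError: (Recover) → mode=Survey action=motors_off
4. evDetect: (Survey) → mode=Recover action=announce
5. evDetect: (Recover) → mode=Standby action=announce
6. evStart: (Standby) → mode=Standby action=announce
7. evStop: (Standby) → mode=Dock action=motors_off

final mode: Dock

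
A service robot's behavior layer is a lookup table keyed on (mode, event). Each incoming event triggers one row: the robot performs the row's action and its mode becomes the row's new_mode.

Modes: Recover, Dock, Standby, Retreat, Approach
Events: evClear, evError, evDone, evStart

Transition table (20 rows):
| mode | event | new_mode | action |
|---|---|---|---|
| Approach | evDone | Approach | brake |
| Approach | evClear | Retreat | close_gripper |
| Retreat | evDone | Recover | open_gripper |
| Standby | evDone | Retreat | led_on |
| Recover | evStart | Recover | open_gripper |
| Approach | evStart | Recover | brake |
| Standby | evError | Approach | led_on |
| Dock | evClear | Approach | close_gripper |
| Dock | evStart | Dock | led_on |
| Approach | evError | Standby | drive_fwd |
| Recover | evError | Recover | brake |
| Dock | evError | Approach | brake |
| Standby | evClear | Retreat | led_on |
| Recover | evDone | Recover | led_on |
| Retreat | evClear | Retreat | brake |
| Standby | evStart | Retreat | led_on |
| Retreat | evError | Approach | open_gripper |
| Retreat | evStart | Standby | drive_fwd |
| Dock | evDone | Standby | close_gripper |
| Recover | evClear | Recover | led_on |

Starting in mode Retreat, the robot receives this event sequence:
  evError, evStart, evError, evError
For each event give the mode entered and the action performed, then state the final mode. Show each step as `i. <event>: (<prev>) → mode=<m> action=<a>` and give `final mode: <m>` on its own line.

final mode: Recover

1. evError: (Retreat) → mode=Approach action=open_gripper
2. evStart: (Approach) → mode=Recover action=brake
3. evError: (Recover) → mode=Recover action=brake
4. evError: (Recover) → mode=Recover action=brake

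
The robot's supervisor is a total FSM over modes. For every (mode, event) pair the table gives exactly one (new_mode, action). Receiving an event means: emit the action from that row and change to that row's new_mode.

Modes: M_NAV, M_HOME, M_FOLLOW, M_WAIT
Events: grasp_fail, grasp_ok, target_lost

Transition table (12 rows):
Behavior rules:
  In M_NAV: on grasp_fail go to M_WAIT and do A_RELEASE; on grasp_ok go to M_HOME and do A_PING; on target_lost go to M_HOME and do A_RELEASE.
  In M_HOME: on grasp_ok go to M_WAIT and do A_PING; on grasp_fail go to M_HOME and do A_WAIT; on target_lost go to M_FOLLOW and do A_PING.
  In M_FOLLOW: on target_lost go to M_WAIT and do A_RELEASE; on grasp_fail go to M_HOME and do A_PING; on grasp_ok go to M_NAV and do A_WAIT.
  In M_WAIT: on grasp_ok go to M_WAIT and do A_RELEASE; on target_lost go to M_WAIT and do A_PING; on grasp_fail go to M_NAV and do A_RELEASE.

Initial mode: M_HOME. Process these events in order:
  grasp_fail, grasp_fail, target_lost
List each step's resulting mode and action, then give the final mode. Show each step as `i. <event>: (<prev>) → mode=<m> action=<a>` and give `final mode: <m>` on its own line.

1. grasp_fail: (M_HOME) → mode=M_HOME action=A_WAIT
2. grasp_fail: (M_HOME) → mode=M_HOME action=A_WAIT
3. target_lost: (M_HOME) → mode=M_FOLLOW action=A_PING

final mode: M_FOLLOW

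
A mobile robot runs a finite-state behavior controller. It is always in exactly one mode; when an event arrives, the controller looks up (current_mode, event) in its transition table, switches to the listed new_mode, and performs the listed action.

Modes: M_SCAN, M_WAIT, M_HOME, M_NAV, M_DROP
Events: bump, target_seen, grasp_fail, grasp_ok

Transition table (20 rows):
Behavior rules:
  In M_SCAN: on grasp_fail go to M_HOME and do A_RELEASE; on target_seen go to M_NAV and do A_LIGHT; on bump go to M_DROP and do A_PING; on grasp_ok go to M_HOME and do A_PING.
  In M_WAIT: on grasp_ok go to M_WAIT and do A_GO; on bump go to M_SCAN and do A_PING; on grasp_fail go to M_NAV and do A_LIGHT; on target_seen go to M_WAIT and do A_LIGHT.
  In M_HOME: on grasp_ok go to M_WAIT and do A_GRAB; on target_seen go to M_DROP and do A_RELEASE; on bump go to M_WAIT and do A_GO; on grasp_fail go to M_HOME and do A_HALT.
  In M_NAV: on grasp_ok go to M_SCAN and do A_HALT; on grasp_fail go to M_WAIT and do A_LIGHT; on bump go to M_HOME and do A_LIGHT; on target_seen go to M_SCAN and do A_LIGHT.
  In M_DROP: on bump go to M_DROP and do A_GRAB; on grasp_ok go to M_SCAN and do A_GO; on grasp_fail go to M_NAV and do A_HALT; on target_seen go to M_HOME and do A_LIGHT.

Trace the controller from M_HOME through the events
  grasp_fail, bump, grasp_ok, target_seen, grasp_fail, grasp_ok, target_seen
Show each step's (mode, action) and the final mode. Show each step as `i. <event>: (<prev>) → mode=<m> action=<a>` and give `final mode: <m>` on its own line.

final mode: M_NAV

1. grasp_fail: (M_HOME) → mode=M_HOME action=A_HALT
2. bump: (M_HOME) → mode=M_WAIT action=A_GO
3. grasp_ok: (M_WAIT) → mode=M_WAIT action=A_GO
4. target_seen: (M_WAIT) → mode=M_WAIT action=A_LIGHT
5. grasp_fail: (M_WAIT) → mode=M_NAV action=A_LIGHT
6. grasp_ok: (M_NAV) → mode=M_SCAN action=A_HALT
7. target_seen: (M_SCAN) → mode=M_NAV action=A_LIGHT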